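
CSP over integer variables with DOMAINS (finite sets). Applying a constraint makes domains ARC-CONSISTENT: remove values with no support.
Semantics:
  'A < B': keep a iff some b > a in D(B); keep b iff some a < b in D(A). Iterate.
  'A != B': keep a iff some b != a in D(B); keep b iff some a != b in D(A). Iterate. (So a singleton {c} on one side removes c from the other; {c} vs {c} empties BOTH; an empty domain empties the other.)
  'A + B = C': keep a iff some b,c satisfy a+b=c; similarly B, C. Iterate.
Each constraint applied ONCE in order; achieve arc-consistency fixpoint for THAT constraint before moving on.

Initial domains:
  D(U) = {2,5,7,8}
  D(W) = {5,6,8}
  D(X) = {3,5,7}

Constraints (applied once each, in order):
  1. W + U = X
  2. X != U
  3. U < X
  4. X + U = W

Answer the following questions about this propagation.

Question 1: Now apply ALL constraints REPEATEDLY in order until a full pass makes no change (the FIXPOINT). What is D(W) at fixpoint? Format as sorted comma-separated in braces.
Answer: {}

Derivation:
pass 0 (initial): D(W)={5,6,8}
pass 1: U {2,5,7,8}->{}; W {5,6,8}->{}; X {3,5,7}->{}
pass 2: no change
Fixpoint after 2 passes: D(W) = {}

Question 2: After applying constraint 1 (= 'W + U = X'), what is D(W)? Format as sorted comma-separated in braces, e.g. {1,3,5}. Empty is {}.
Constraint 1 (W + U = X) on D(W)={5,6,8} D(U)={2,5,7,8} D(X)={3,5,7}: W {5,6,8}->{5}; U {2,5,7,8}->{2}; X {3,5,7}->{7}
So after constraint 1: D(W) = {5}

Answer: {5}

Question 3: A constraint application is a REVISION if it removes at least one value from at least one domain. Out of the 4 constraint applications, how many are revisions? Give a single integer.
Answer: 2

Derivation:
Constraint 1 (W + U = X) on D(W)={5,6,8} D(U)={2,5,7,8} D(X)={3,5,7}: W {5,6,8}->{5}; U {2,5,7,8}->{2}; X {3,5,7}->{7} => REVISION
Constraint 2 (X != U) on D(X)={7} D(U)={2}: no change => not a revision
Constraint 3 (U < X) on D(U)={2} D(X)={7}: no change => not a revision
Constraint 4 (X + U = W) on D(X)={7} D(U)={2} D(W)={5}: X {7}->{}; U {2}->{}; W {5}->{} => REVISION
Total revisions = 2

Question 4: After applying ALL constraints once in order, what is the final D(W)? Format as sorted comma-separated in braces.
Answer: {}

Derivation:
Constraint 1 (W + U = X) on D(W)={5,6,8} D(U)={2,5,7,8} D(X)={3,5,7}: W {5,6,8}->{5}; U {2,5,7,8}->{2}; X {3,5,7}->{7}
Constraint 2 (X != U) on D(X)={7} D(U)={2}: no change
Constraint 3 (U < X) on D(U)={2} D(X)={7}: no change
Constraint 4 (X + U = W) on D(X)={7} D(U)={2} D(W)={5}: X {7}->{}; U {2}->{}; W {5}->{}
So after all 4 constraints: D(W) = {}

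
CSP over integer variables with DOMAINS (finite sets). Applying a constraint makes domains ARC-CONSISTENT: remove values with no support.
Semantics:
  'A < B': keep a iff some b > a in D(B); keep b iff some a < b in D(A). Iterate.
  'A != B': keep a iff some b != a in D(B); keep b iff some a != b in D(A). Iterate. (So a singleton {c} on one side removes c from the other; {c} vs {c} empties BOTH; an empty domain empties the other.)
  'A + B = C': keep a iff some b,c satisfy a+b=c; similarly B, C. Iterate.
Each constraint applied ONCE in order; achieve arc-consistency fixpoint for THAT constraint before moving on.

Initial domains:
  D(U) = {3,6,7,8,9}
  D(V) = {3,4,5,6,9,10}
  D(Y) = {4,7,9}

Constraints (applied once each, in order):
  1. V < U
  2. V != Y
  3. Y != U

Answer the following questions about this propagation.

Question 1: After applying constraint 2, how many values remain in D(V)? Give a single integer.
Answer: 4

Derivation:
Constraint 1 (V < U) on D(V)={3,4,5,6,9,10} D(U)={3,6,7,8,9}: V {3,4,5,6,9,10}->{3,4,5,6}; U {3,6,7,8,9}->{6,7,8,9}
Constraint 2 (V != Y) on D(V)={3,4,5,6} D(Y)={4,7,9}: no change
So after constraint 2: D(V)={3,4,5,6}, size = 4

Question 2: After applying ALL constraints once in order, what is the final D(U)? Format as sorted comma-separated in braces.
Answer: {6,7,8,9}

Derivation:
Constraint 1 (V < U) on D(V)={3,4,5,6,9,10} D(U)={3,6,7,8,9}: V {3,4,5,6,9,10}->{3,4,5,6}; U {3,6,7,8,9}->{6,7,8,9}
Constraint 2 (V != Y) on D(V)={3,4,5,6} D(Y)={4,7,9}: no change
Constraint 3 (Y != U) on D(Y)={4,7,9} D(U)={6,7,8,9}: no change
So after all 3 constraints: D(U) = {6,7,8,9}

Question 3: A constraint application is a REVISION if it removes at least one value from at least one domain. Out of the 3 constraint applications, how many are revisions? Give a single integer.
Constraint 1 (V < U) on D(V)={3,4,5,6,9,10} D(U)={3,6,7,8,9}: V {3,4,5,6,9,10}->{3,4,5,6}; U {3,6,7,8,9}->{6,7,8,9} => REVISION
Constraint 2 (V != Y) on D(V)={3,4,5,6} D(Y)={4,7,9}: no change => not a revision
Constraint 3 (Y != U) on D(Y)={4,7,9} D(U)={6,7,8,9}: no change => not a revision
Total revisions = 1

Answer: 1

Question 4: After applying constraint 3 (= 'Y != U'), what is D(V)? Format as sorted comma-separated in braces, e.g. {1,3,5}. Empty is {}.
Answer: {3,4,5,6}

Derivation:
Constraint 1 (V < U) on D(V)={3,4,5,6,9,10} D(U)={3,6,7,8,9}: V {3,4,5,6,9,10}->{3,4,5,6}; U {3,6,7,8,9}->{6,7,8,9}
Constraint 2 (V != Y) on D(V)={3,4,5,6} D(Y)={4,7,9}: no change
Constraint 3 (Y != U) on D(Y)={4,7,9} D(U)={6,7,8,9}: no change
So after constraint 3: D(V) = {3,4,5,6}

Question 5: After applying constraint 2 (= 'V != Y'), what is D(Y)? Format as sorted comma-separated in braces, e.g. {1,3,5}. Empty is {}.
Constraint 1 (V < U) on D(V)={3,4,5,6,9,10} D(U)={3,6,7,8,9}: V {3,4,5,6,9,10}->{3,4,5,6}; U {3,6,7,8,9}->{6,7,8,9}
Constraint 2 (V != Y) on D(V)={3,4,5,6} D(Y)={4,7,9}: no change
So after constraint 2: D(Y) = {4,7,9}

Answer: {4,7,9}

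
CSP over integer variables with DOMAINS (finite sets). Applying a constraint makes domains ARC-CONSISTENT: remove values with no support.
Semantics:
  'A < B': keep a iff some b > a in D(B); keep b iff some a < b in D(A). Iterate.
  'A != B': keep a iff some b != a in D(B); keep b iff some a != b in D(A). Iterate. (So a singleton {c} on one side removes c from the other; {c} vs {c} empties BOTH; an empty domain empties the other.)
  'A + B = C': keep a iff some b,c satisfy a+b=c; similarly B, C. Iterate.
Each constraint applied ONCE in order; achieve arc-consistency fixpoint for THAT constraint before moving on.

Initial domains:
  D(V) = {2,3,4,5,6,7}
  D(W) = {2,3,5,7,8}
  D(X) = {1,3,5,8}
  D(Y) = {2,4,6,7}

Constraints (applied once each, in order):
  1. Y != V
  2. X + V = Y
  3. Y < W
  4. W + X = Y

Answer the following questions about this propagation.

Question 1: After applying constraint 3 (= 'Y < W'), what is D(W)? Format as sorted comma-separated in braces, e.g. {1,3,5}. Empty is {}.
Answer: {5,7,8}

Derivation:
Constraint 1 (Y != V) on D(Y)={2,4,6,7} D(V)={2,3,4,5,6,7}: no change
Constraint 2 (X + V = Y) on D(X)={1,3,5,8} D(V)={2,3,4,5,6,7} D(Y)={2,4,6,7}: X {1,3,5,8}->{1,3,5}; V {2,3,4,5,6,7}->{2,3,4,5,6}; Y {2,4,6,7}->{4,6,7}
Constraint 3 (Y < W) on D(Y)={4,6,7} D(W)={2,3,5,7,8}: W {2,3,5,7,8}->{5,7,8}
So after constraint 3: D(W) = {5,7,8}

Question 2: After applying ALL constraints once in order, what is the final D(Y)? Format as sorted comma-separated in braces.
Answer: {6}

Derivation:
Constraint 1 (Y != V) on D(Y)={2,4,6,7} D(V)={2,3,4,5,6,7}: no change
Constraint 2 (X + V = Y) on D(X)={1,3,5,8} D(V)={2,3,4,5,6,7} D(Y)={2,4,6,7}: X {1,3,5,8}->{1,3,5}; V {2,3,4,5,6,7}->{2,3,4,5,6}; Y {2,4,6,7}->{4,6,7}
Constraint 3 (Y < W) on D(Y)={4,6,7} D(W)={2,3,5,7,8}: W {2,3,5,7,8}->{5,7,8}
Constraint 4 (W + X = Y) on D(W)={5,7,8} D(X)={1,3,5} D(Y)={4,6,7}: W {5,7,8}->{5}; X {1,3,5}->{1}; Y {4,6,7}->{6}
So after all 4 constraints: D(Y) = {6}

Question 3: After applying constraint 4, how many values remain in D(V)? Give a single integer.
Answer: 5

Derivation:
Constraint 1 (Y != V) on D(Y)={2,4,6,7} D(V)={2,3,4,5,6,7}: no change
Constraint 2 (X + V = Y) on D(X)={1,3,5,8} D(V)={2,3,4,5,6,7} D(Y)={2,4,6,7}: X {1,3,5,8}->{1,3,5}; V {2,3,4,5,6,7}->{2,3,4,5,6}; Y {2,4,6,7}->{4,6,7}
Constraint 3 (Y < W) on D(Y)={4,6,7} D(W)={2,3,5,7,8}: W {2,3,5,7,8}->{5,7,8}
Constraint 4 (W + X = Y) on D(W)={5,7,8} D(X)={1,3,5} D(Y)={4,6,7}: W {5,7,8}->{5}; X {1,3,5}->{1}; Y {4,6,7}->{6}
So after constraint 4: D(V)={2,3,4,5,6}, size = 5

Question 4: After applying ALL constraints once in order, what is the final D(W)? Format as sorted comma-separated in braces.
Answer: {5}

Derivation:
Constraint 1 (Y != V) on D(Y)={2,4,6,7} D(V)={2,3,4,5,6,7}: no change
Constraint 2 (X + V = Y) on D(X)={1,3,5,8} D(V)={2,3,4,5,6,7} D(Y)={2,4,6,7}: X {1,3,5,8}->{1,3,5}; V {2,3,4,5,6,7}->{2,3,4,5,6}; Y {2,4,6,7}->{4,6,7}
Constraint 3 (Y < W) on D(Y)={4,6,7} D(W)={2,3,5,7,8}: W {2,3,5,7,8}->{5,7,8}
Constraint 4 (W + X = Y) on D(W)={5,7,8} D(X)={1,3,5} D(Y)={4,6,7}: W {5,7,8}->{5}; X {1,3,5}->{1}; Y {4,6,7}->{6}
So after all 4 constraints: D(W) = {5}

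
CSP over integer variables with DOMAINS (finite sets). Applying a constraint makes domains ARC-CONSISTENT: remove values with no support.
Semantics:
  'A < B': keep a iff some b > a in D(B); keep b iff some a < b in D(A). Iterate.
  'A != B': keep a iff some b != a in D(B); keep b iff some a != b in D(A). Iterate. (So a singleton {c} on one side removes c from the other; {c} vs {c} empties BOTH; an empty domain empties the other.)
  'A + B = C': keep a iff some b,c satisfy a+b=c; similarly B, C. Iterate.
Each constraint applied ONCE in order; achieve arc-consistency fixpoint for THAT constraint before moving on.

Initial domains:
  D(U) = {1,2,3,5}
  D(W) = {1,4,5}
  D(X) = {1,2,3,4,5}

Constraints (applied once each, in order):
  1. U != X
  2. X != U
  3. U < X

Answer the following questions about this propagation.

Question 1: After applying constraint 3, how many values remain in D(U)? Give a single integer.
Answer: 3

Derivation:
Constraint 1 (U != X) on D(U)={1,2,3,5} D(X)={1,2,3,4,5}: no change
Constraint 2 (X != U) on D(X)={1,2,3,4,5} D(U)={1,2,3,5}: no change
Constraint 3 (U < X) on D(U)={1,2,3,5} D(X)={1,2,3,4,5}: U {1,2,3,5}->{1,2,3}; X {1,2,3,4,5}->{2,3,4,5}
So after constraint 3: D(U)={1,2,3}, size = 3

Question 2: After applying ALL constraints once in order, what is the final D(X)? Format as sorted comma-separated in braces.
Answer: {2,3,4,5}

Derivation:
Constraint 1 (U != X) on D(U)={1,2,3,5} D(X)={1,2,3,4,5}: no change
Constraint 2 (X != U) on D(X)={1,2,3,4,5} D(U)={1,2,3,5}: no change
Constraint 3 (U < X) on D(U)={1,2,3,5} D(X)={1,2,3,4,5}: U {1,2,3,5}->{1,2,3}; X {1,2,3,4,5}->{2,3,4,5}
So after all 3 constraints: D(X) = {2,3,4,5}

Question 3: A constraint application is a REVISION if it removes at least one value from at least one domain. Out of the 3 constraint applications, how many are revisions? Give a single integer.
Answer: 1

Derivation:
Constraint 1 (U != X) on D(U)={1,2,3,5} D(X)={1,2,3,4,5}: no change => not a revision
Constraint 2 (X != U) on D(X)={1,2,3,4,5} D(U)={1,2,3,5}: no change => not a revision
Constraint 3 (U < X) on D(U)={1,2,3,5} D(X)={1,2,3,4,5}: U {1,2,3,5}->{1,2,3}; X {1,2,3,4,5}->{2,3,4,5} => REVISION
Total revisions = 1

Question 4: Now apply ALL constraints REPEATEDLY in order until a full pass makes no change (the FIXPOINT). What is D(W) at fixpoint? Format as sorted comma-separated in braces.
Answer: {1,4,5}

Derivation:
pass 0 (initial): D(W)={1,4,5}
pass 1: U {1,2,3,5}->{1,2,3}; X {1,2,3,4,5}->{2,3,4,5}
pass 2: no change
Fixpoint after 2 passes: D(W) = {1,4,5}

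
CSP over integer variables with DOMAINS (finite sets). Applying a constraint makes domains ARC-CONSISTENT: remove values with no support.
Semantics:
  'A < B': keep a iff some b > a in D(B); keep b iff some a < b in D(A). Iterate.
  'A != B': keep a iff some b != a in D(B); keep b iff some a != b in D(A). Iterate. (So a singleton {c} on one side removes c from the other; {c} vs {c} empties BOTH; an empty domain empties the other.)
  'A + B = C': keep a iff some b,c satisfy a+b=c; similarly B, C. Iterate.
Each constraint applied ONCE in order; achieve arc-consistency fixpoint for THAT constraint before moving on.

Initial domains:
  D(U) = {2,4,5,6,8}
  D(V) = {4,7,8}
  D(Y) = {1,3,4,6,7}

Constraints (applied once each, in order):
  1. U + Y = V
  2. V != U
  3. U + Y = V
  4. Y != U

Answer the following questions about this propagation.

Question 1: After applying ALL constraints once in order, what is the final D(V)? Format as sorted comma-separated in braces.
Answer: {7,8}

Derivation:
Constraint 1 (U + Y = V) on D(U)={2,4,5,6,8} D(Y)={1,3,4,6,7} D(V)={4,7,8}: U {2,4,5,6,8}->{2,4,5,6}; Y {1,3,4,6,7}->{1,3,4,6}; V {4,7,8}->{7,8}
Constraint 2 (V != U) on D(V)={7,8} D(U)={2,4,5,6}: no change
Constraint 3 (U + Y = V) on D(U)={2,4,5,6} D(Y)={1,3,4,6} D(V)={7,8}: no change
Constraint 4 (Y != U) on D(Y)={1,3,4,6} D(U)={2,4,5,6}: no change
So after all 4 constraints: D(V) = {7,8}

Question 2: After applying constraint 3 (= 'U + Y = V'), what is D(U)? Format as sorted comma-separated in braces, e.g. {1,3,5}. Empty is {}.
Answer: {2,4,5,6}

Derivation:
Constraint 1 (U + Y = V) on D(U)={2,4,5,6,8} D(Y)={1,3,4,6,7} D(V)={4,7,8}: U {2,4,5,6,8}->{2,4,5,6}; Y {1,3,4,6,7}->{1,3,4,6}; V {4,7,8}->{7,8}
Constraint 2 (V != U) on D(V)={7,8} D(U)={2,4,5,6}: no change
Constraint 3 (U + Y = V) on D(U)={2,4,5,6} D(Y)={1,3,4,6} D(V)={7,8}: no change
So after constraint 3: D(U) = {2,4,5,6}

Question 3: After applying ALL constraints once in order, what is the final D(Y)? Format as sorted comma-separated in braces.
Answer: {1,3,4,6}

Derivation:
Constraint 1 (U + Y = V) on D(U)={2,4,5,6,8} D(Y)={1,3,4,6,7} D(V)={4,7,8}: U {2,4,5,6,8}->{2,4,5,6}; Y {1,3,4,6,7}->{1,3,4,6}; V {4,7,8}->{7,8}
Constraint 2 (V != U) on D(V)={7,8} D(U)={2,4,5,6}: no change
Constraint 3 (U + Y = V) on D(U)={2,4,5,6} D(Y)={1,3,4,6} D(V)={7,8}: no change
Constraint 4 (Y != U) on D(Y)={1,3,4,6} D(U)={2,4,5,6}: no change
So after all 4 constraints: D(Y) = {1,3,4,6}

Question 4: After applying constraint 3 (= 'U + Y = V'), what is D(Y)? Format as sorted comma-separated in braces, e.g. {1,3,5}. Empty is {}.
Constraint 1 (U + Y = V) on D(U)={2,4,5,6,8} D(Y)={1,3,4,6,7} D(V)={4,7,8}: U {2,4,5,6,8}->{2,4,5,6}; Y {1,3,4,6,7}->{1,3,4,6}; V {4,7,8}->{7,8}
Constraint 2 (V != U) on D(V)={7,8} D(U)={2,4,5,6}: no change
Constraint 3 (U + Y = V) on D(U)={2,4,5,6} D(Y)={1,3,4,6} D(V)={7,8}: no change
So after constraint 3: D(Y) = {1,3,4,6}

Answer: {1,3,4,6}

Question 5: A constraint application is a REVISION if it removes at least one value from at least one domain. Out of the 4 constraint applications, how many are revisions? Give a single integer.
Answer: 1

Derivation:
Constraint 1 (U + Y = V) on D(U)={2,4,5,6,8} D(Y)={1,3,4,6,7} D(V)={4,7,8}: U {2,4,5,6,8}->{2,4,5,6}; Y {1,3,4,6,7}->{1,3,4,6}; V {4,7,8}->{7,8} => REVISION
Constraint 2 (V != U) on D(V)={7,8} D(U)={2,4,5,6}: no change => not a revision
Constraint 3 (U + Y = V) on D(U)={2,4,5,6} D(Y)={1,3,4,6} D(V)={7,8}: no change => not a revision
Constraint 4 (Y != U) on D(Y)={1,3,4,6} D(U)={2,4,5,6}: no change => not a revision
Total revisions = 1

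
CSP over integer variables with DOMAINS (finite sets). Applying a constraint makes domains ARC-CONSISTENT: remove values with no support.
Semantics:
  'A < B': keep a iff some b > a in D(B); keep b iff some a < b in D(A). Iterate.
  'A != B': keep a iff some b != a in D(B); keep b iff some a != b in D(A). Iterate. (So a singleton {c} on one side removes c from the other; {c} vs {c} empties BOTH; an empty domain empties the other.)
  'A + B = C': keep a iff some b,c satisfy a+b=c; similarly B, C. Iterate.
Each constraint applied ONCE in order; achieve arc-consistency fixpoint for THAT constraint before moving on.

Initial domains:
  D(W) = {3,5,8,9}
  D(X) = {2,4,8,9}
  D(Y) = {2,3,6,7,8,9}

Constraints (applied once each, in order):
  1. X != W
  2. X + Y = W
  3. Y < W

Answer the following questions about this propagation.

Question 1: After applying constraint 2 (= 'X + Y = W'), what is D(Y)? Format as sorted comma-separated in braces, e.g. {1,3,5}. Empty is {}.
Answer: {3,6,7}

Derivation:
Constraint 1 (X != W) on D(X)={2,4,8,9} D(W)={3,5,8,9}: no change
Constraint 2 (X + Y = W) on D(X)={2,4,8,9} D(Y)={2,3,6,7,8,9} D(W)={3,5,8,9}: X {2,4,8,9}->{2}; Y {2,3,6,7,8,9}->{3,6,7}; W {3,5,8,9}->{5,8,9}
So after constraint 2: D(Y) = {3,6,7}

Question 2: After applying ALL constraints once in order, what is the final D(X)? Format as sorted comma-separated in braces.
Answer: {2}

Derivation:
Constraint 1 (X != W) on D(X)={2,4,8,9} D(W)={3,5,8,9}: no change
Constraint 2 (X + Y = W) on D(X)={2,4,8,9} D(Y)={2,3,6,7,8,9} D(W)={3,5,8,9}: X {2,4,8,9}->{2}; Y {2,3,6,7,8,9}->{3,6,7}; W {3,5,8,9}->{5,8,9}
Constraint 3 (Y < W) on D(Y)={3,6,7} D(W)={5,8,9}: no change
So after all 3 constraints: D(X) = {2}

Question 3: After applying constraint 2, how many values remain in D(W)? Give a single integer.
Constraint 1 (X != W) on D(X)={2,4,8,9} D(W)={3,5,8,9}: no change
Constraint 2 (X + Y = W) on D(X)={2,4,8,9} D(Y)={2,3,6,7,8,9} D(W)={3,5,8,9}: X {2,4,8,9}->{2}; Y {2,3,6,7,8,9}->{3,6,7}; W {3,5,8,9}->{5,8,9}
So after constraint 2: D(W)={5,8,9}, size = 3

Answer: 3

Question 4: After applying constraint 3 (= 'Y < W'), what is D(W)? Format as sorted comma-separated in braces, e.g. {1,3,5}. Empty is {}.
Answer: {5,8,9}

Derivation:
Constraint 1 (X != W) on D(X)={2,4,8,9} D(W)={3,5,8,9}: no change
Constraint 2 (X + Y = W) on D(X)={2,4,8,9} D(Y)={2,3,6,7,8,9} D(W)={3,5,8,9}: X {2,4,8,9}->{2}; Y {2,3,6,7,8,9}->{3,6,7}; W {3,5,8,9}->{5,8,9}
Constraint 3 (Y < W) on D(Y)={3,6,7} D(W)={5,8,9}: no change
So after constraint 3: D(W) = {5,8,9}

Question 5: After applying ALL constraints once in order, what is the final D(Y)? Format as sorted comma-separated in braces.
Constraint 1 (X != W) on D(X)={2,4,8,9} D(W)={3,5,8,9}: no change
Constraint 2 (X + Y = W) on D(X)={2,4,8,9} D(Y)={2,3,6,7,8,9} D(W)={3,5,8,9}: X {2,4,8,9}->{2}; Y {2,3,6,7,8,9}->{3,6,7}; W {3,5,8,9}->{5,8,9}
Constraint 3 (Y < W) on D(Y)={3,6,7} D(W)={5,8,9}: no change
So after all 3 constraints: D(Y) = {3,6,7}

Answer: {3,6,7}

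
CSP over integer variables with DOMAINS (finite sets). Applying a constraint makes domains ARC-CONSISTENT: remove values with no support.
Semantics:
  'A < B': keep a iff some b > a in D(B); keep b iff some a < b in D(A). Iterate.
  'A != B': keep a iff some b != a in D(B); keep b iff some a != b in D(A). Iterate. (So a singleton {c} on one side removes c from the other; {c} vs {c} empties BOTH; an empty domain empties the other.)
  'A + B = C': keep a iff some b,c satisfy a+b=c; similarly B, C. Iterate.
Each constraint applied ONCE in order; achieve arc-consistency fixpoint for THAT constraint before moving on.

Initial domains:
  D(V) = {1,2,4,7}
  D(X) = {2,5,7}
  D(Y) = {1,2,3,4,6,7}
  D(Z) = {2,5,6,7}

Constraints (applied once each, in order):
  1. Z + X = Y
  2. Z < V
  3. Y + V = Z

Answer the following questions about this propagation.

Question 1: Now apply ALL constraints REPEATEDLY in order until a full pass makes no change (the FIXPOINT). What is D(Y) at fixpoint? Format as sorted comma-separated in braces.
Answer: {}

Derivation:
pass 0 (initial): D(Y)={1,2,3,4,6,7}
pass 1: V {1,2,4,7}->{}; X {2,5,7}->{2,5}; Y {1,2,3,4,6,7}->{}; Z {2,5,6,7}->{}
pass 2: X {2,5}->{}
pass 3: no change
Fixpoint after 3 passes: D(Y) = {}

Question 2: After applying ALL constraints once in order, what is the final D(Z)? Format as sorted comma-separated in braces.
Answer: {}

Derivation:
Constraint 1 (Z + X = Y) on D(Z)={2,5,6,7} D(X)={2,5,7} D(Y)={1,2,3,4,6,7}: Z {2,5,6,7}->{2,5}; X {2,5,7}->{2,5}; Y {1,2,3,4,6,7}->{4,7}
Constraint 2 (Z < V) on D(Z)={2,5} D(V)={1,2,4,7}: V {1,2,4,7}->{4,7}
Constraint 3 (Y + V = Z) on D(Y)={4,7} D(V)={4,7} D(Z)={2,5}: Y {4,7}->{}; V {4,7}->{}; Z {2,5}->{}
So after all 3 constraints: D(Z) = {}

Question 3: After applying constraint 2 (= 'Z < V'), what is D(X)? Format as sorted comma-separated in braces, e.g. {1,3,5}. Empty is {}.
Constraint 1 (Z + X = Y) on D(Z)={2,5,6,7} D(X)={2,5,7} D(Y)={1,2,3,4,6,7}: Z {2,5,6,7}->{2,5}; X {2,5,7}->{2,5}; Y {1,2,3,4,6,7}->{4,7}
Constraint 2 (Z < V) on D(Z)={2,5} D(V)={1,2,4,7}: V {1,2,4,7}->{4,7}
So after constraint 2: D(X) = {2,5}

Answer: {2,5}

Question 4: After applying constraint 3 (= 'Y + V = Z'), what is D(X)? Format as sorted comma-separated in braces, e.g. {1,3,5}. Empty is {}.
Constraint 1 (Z + X = Y) on D(Z)={2,5,6,7} D(X)={2,5,7} D(Y)={1,2,3,4,6,7}: Z {2,5,6,7}->{2,5}; X {2,5,7}->{2,5}; Y {1,2,3,4,6,7}->{4,7}
Constraint 2 (Z < V) on D(Z)={2,5} D(V)={1,2,4,7}: V {1,2,4,7}->{4,7}
Constraint 3 (Y + V = Z) on D(Y)={4,7} D(V)={4,7} D(Z)={2,5}: Y {4,7}->{}; V {4,7}->{}; Z {2,5}->{}
So after constraint 3: D(X) = {2,5}

Answer: {2,5}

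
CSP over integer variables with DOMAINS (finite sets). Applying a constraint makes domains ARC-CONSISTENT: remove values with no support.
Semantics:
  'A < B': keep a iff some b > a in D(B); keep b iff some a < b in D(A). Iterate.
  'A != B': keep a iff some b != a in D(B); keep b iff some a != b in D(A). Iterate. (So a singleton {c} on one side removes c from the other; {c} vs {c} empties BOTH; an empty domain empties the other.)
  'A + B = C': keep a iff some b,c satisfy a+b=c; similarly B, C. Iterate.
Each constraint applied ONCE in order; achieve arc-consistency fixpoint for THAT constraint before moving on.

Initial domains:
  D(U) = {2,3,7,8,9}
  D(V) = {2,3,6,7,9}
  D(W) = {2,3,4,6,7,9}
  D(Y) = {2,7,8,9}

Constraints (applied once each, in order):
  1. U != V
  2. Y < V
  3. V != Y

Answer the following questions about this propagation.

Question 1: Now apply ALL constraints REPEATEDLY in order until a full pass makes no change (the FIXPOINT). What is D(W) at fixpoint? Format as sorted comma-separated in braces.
pass 0 (initial): D(W)={2,3,4,6,7,9}
pass 1: V {2,3,6,7,9}->{3,6,7,9}; Y {2,7,8,9}->{2,7,8}
pass 2: no change
Fixpoint after 2 passes: D(W) = {2,3,4,6,7,9}

Answer: {2,3,4,6,7,9}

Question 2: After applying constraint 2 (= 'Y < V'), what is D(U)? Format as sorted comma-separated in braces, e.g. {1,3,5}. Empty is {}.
Answer: {2,3,7,8,9}

Derivation:
Constraint 1 (U != V) on D(U)={2,3,7,8,9} D(V)={2,3,6,7,9}: no change
Constraint 2 (Y < V) on D(Y)={2,7,8,9} D(V)={2,3,6,7,9}: Y {2,7,8,9}->{2,7,8}; V {2,3,6,7,9}->{3,6,7,9}
So after constraint 2: D(U) = {2,3,7,8,9}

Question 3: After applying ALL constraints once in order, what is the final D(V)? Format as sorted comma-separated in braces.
Answer: {3,6,7,9}

Derivation:
Constraint 1 (U != V) on D(U)={2,3,7,8,9} D(V)={2,3,6,7,9}: no change
Constraint 2 (Y < V) on D(Y)={2,7,8,9} D(V)={2,3,6,7,9}: Y {2,7,8,9}->{2,7,8}; V {2,3,6,7,9}->{3,6,7,9}
Constraint 3 (V != Y) on D(V)={3,6,7,9} D(Y)={2,7,8}: no change
So after all 3 constraints: D(V) = {3,6,7,9}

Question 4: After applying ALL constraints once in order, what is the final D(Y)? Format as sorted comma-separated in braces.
Answer: {2,7,8}

Derivation:
Constraint 1 (U != V) on D(U)={2,3,7,8,9} D(V)={2,3,6,7,9}: no change
Constraint 2 (Y < V) on D(Y)={2,7,8,9} D(V)={2,3,6,7,9}: Y {2,7,8,9}->{2,7,8}; V {2,3,6,7,9}->{3,6,7,9}
Constraint 3 (V != Y) on D(V)={3,6,7,9} D(Y)={2,7,8}: no change
So after all 3 constraints: D(Y) = {2,7,8}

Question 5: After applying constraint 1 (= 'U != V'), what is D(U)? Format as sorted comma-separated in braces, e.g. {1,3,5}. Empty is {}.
Answer: {2,3,7,8,9}

Derivation:
Constraint 1 (U != V) on D(U)={2,3,7,8,9} D(V)={2,3,6,7,9}: no change
So after constraint 1: D(U) = {2,3,7,8,9}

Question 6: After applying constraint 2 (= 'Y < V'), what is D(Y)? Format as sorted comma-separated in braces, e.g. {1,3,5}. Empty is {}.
Answer: {2,7,8}

Derivation:
Constraint 1 (U != V) on D(U)={2,3,7,8,9} D(V)={2,3,6,7,9}: no change
Constraint 2 (Y < V) on D(Y)={2,7,8,9} D(V)={2,3,6,7,9}: Y {2,7,8,9}->{2,7,8}; V {2,3,6,7,9}->{3,6,7,9}
So after constraint 2: D(Y) = {2,7,8}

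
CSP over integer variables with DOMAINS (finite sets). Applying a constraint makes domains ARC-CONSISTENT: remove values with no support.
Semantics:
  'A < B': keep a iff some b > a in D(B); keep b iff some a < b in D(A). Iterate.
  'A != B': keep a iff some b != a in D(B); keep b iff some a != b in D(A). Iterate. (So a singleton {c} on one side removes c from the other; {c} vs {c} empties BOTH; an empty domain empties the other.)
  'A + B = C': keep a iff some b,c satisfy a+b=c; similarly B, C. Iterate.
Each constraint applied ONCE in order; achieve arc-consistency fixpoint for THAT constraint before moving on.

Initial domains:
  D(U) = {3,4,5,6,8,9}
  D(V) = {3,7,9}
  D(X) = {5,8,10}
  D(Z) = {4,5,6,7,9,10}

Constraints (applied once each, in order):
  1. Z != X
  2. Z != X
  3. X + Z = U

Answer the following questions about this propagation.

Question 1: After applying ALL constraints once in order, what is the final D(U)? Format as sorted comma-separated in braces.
Constraint 1 (Z != X) on D(Z)={4,5,6,7,9,10} D(X)={5,8,10}: no change
Constraint 2 (Z != X) on D(Z)={4,5,6,7,9,10} D(X)={5,8,10}: no change
Constraint 3 (X + Z = U) on D(X)={5,8,10} D(Z)={4,5,6,7,9,10} D(U)={3,4,5,6,8,9}: X {5,8,10}->{5}; Z {4,5,6,7,9,10}->{4}; U {3,4,5,6,8,9}->{9}
So after all 3 constraints: D(U) = {9}

Answer: {9}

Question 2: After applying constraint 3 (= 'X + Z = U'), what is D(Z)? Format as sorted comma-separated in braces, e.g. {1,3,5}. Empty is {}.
Answer: {4}

Derivation:
Constraint 1 (Z != X) on D(Z)={4,5,6,7,9,10} D(X)={5,8,10}: no change
Constraint 2 (Z != X) on D(Z)={4,5,6,7,9,10} D(X)={5,8,10}: no change
Constraint 3 (X + Z = U) on D(X)={5,8,10} D(Z)={4,5,6,7,9,10} D(U)={3,4,5,6,8,9}: X {5,8,10}->{5}; Z {4,5,6,7,9,10}->{4}; U {3,4,5,6,8,9}->{9}
So after constraint 3: D(Z) = {4}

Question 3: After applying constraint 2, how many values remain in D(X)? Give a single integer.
Constraint 1 (Z != X) on D(Z)={4,5,6,7,9,10} D(X)={5,8,10}: no change
Constraint 2 (Z != X) on D(Z)={4,5,6,7,9,10} D(X)={5,8,10}: no change
So after constraint 2: D(X)={5,8,10}, size = 3

Answer: 3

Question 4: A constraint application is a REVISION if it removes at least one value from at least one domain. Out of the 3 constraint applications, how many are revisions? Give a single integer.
Constraint 1 (Z != X) on D(Z)={4,5,6,7,9,10} D(X)={5,8,10}: no change => not a revision
Constraint 2 (Z != X) on D(Z)={4,5,6,7,9,10} D(X)={5,8,10}: no change => not a revision
Constraint 3 (X + Z = U) on D(X)={5,8,10} D(Z)={4,5,6,7,9,10} D(U)={3,4,5,6,8,9}: X {5,8,10}->{5}; Z {4,5,6,7,9,10}->{4}; U {3,4,5,6,8,9}->{9} => REVISION
Total revisions = 1

Answer: 1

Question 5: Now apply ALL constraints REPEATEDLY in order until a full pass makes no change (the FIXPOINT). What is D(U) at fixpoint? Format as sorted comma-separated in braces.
Answer: {9}

Derivation:
pass 0 (initial): D(U)={3,4,5,6,8,9}
pass 1: U {3,4,5,6,8,9}->{9}; X {5,8,10}->{5}; Z {4,5,6,7,9,10}->{4}
pass 2: no change
Fixpoint after 2 passes: D(U) = {9}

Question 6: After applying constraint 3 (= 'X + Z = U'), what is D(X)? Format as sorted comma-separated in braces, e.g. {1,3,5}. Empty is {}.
Constraint 1 (Z != X) on D(Z)={4,5,6,7,9,10} D(X)={5,8,10}: no change
Constraint 2 (Z != X) on D(Z)={4,5,6,7,9,10} D(X)={5,8,10}: no change
Constraint 3 (X + Z = U) on D(X)={5,8,10} D(Z)={4,5,6,7,9,10} D(U)={3,4,5,6,8,9}: X {5,8,10}->{5}; Z {4,5,6,7,9,10}->{4}; U {3,4,5,6,8,9}->{9}
So after constraint 3: D(X) = {5}

Answer: {5}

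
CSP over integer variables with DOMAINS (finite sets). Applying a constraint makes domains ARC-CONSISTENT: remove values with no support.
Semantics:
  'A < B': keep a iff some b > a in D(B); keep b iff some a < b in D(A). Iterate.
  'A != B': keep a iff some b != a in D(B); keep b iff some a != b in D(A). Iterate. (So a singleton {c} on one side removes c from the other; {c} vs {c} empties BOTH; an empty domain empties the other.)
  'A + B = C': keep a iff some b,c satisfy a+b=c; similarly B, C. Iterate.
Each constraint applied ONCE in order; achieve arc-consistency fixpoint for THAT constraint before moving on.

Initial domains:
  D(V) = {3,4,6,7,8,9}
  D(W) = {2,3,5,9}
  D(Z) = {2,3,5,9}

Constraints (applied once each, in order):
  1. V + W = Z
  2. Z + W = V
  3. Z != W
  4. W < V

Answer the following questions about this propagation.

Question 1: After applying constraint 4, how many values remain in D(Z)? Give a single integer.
Constraint 1 (V + W = Z) on D(V)={3,4,6,7,8,9} D(W)={2,3,5,9} D(Z)={2,3,5,9}: V {3,4,6,7,8,9}->{3,4,6,7}; W {2,3,5,9}->{2,3,5}; Z {2,3,5,9}->{5,9}
Constraint 2 (Z + W = V) on D(Z)={5,9} D(W)={2,3,5} D(V)={3,4,6,7}: Z {5,9}->{5}; W {2,3,5}->{2}; V {3,4,6,7}->{7}
Constraint 3 (Z != W) on D(Z)={5} D(W)={2}: no change
Constraint 4 (W < V) on D(W)={2} D(V)={7}: no change
So after constraint 4: D(Z)={5}, size = 1

Answer: 1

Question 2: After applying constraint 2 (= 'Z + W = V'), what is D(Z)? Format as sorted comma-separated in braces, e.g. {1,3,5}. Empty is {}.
Answer: {5}

Derivation:
Constraint 1 (V + W = Z) on D(V)={3,4,6,7,8,9} D(W)={2,3,5,9} D(Z)={2,3,5,9}: V {3,4,6,7,8,9}->{3,4,6,7}; W {2,3,5,9}->{2,3,5}; Z {2,3,5,9}->{5,9}
Constraint 2 (Z + W = V) on D(Z)={5,9} D(W)={2,3,5} D(V)={3,4,6,7}: Z {5,9}->{5}; W {2,3,5}->{2}; V {3,4,6,7}->{7}
So after constraint 2: D(Z) = {5}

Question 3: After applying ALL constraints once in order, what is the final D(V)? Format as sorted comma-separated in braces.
Constraint 1 (V + W = Z) on D(V)={3,4,6,7,8,9} D(W)={2,3,5,9} D(Z)={2,3,5,9}: V {3,4,6,7,8,9}->{3,4,6,7}; W {2,3,5,9}->{2,3,5}; Z {2,3,5,9}->{5,9}
Constraint 2 (Z + W = V) on D(Z)={5,9} D(W)={2,3,5} D(V)={3,4,6,7}: Z {5,9}->{5}; W {2,3,5}->{2}; V {3,4,6,7}->{7}
Constraint 3 (Z != W) on D(Z)={5} D(W)={2}: no change
Constraint 4 (W < V) on D(W)={2} D(V)={7}: no change
So after all 4 constraints: D(V) = {7}

Answer: {7}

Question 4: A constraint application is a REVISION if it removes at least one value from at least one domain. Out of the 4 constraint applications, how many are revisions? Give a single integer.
Answer: 2

Derivation:
Constraint 1 (V + W = Z) on D(V)={3,4,6,7,8,9} D(W)={2,3,5,9} D(Z)={2,3,5,9}: V {3,4,6,7,8,9}->{3,4,6,7}; W {2,3,5,9}->{2,3,5}; Z {2,3,5,9}->{5,9} => REVISION
Constraint 2 (Z + W = V) on D(Z)={5,9} D(W)={2,3,5} D(V)={3,4,6,7}: Z {5,9}->{5}; W {2,3,5}->{2}; V {3,4,6,7}->{7} => REVISION
Constraint 3 (Z != W) on D(Z)={5} D(W)={2}: no change => not a revision
Constraint 4 (W < V) on D(W)={2} D(V)={7}: no change => not a revision
Total revisions = 2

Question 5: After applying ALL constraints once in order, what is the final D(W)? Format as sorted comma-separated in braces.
Constraint 1 (V + W = Z) on D(V)={3,4,6,7,8,9} D(W)={2,3,5,9} D(Z)={2,3,5,9}: V {3,4,6,7,8,9}->{3,4,6,7}; W {2,3,5,9}->{2,3,5}; Z {2,3,5,9}->{5,9}
Constraint 2 (Z + W = V) on D(Z)={5,9} D(W)={2,3,5} D(V)={3,4,6,7}: Z {5,9}->{5}; W {2,3,5}->{2}; V {3,4,6,7}->{7}
Constraint 3 (Z != W) on D(Z)={5} D(W)={2}: no change
Constraint 4 (W < V) on D(W)={2} D(V)={7}: no change
So after all 4 constraints: D(W) = {2}

Answer: {2}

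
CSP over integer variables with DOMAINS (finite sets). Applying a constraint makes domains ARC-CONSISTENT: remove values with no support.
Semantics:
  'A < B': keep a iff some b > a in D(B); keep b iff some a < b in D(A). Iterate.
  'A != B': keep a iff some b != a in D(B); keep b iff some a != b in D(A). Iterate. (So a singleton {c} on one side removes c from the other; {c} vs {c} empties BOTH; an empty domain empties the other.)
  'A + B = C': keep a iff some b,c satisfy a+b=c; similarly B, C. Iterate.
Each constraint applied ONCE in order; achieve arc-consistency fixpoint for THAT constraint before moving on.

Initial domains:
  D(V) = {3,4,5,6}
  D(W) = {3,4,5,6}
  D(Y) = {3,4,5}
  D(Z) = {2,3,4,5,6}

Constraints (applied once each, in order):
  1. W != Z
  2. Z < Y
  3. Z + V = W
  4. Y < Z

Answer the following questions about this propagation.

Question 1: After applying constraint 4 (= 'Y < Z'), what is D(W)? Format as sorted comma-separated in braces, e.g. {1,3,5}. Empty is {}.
Answer: {5,6}

Derivation:
Constraint 1 (W != Z) on D(W)={3,4,5,6} D(Z)={2,3,4,5,6}: no change
Constraint 2 (Z < Y) on D(Z)={2,3,4,5,6} D(Y)={3,4,5}: Z {2,3,4,5,6}->{2,3,4}
Constraint 3 (Z + V = W) on D(Z)={2,3,4} D(V)={3,4,5,6} D(W)={3,4,5,6}: Z {2,3,4}->{2,3}; V {3,4,5,6}->{3,4}; W {3,4,5,6}->{5,6}
Constraint 4 (Y < Z) on D(Y)={3,4,5} D(Z)={2,3}: Y {3,4,5}->{}; Z {2,3}->{}
So after constraint 4: D(W) = {5,6}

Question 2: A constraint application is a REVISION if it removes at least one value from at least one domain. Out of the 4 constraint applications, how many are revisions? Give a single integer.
Constraint 1 (W != Z) on D(W)={3,4,5,6} D(Z)={2,3,4,5,6}: no change => not a revision
Constraint 2 (Z < Y) on D(Z)={2,3,4,5,6} D(Y)={3,4,5}: Z {2,3,4,5,6}->{2,3,4} => REVISION
Constraint 3 (Z + V = W) on D(Z)={2,3,4} D(V)={3,4,5,6} D(W)={3,4,5,6}: Z {2,3,4}->{2,3}; V {3,4,5,6}->{3,4}; W {3,4,5,6}->{5,6} => REVISION
Constraint 4 (Y < Z) on D(Y)={3,4,5} D(Z)={2,3}: Y {3,4,5}->{}; Z {2,3}->{} => REVISION
Total revisions = 3

Answer: 3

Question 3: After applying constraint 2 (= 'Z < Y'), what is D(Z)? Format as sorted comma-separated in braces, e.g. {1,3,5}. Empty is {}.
Constraint 1 (W != Z) on D(W)={3,4,5,6} D(Z)={2,3,4,5,6}: no change
Constraint 2 (Z < Y) on D(Z)={2,3,4,5,6} D(Y)={3,4,5}: Z {2,3,4,5,6}->{2,3,4}
So after constraint 2: D(Z) = {2,3,4}

Answer: {2,3,4}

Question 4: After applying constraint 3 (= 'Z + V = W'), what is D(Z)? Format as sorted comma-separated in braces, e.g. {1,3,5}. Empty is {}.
Answer: {2,3}

Derivation:
Constraint 1 (W != Z) on D(W)={3,4,5,6} D(Z)={2,3,4,5,6}: no change
Constraint 2 (Z < Y) on D(Z)={2,3,4,5,6} D(Y)={3,4,5}: Z {2,3,4,5,6}->{2,3,4}
Constraint 3 (Z + V = W) on D(Z)={2,3,4} D(V)={3,4,5,6} D(W)={3,4,5,6}: Z {2,3,4}->{2,3}; V {3,4,5,6}->{3,4}; W {3,4,5,6}->{5,6}
So after constraint 3: D(Z) = {2,3}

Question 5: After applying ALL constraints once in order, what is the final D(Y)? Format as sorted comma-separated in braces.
Answer: {}

Derivation:
Constraint 1 (W != Z) on D(W)={3,4,5,6} D(Z)={2,3,4,5,6}: no change
Constraint 2 (Z < Y) on D(Z)={2,3,4,5,6} D(Y)={3,4,5}: Z {2,3,4,5,6}->{2,3,4}
Constraint 3 (Z + V = W) on D(Z)={2,3,4} D(V)={3,4,5,6} D(W)={3,4,5,6}: Z {2,3,4}->{2,3}; V {3,4,5,6}->{3,4}; W {3,4,5,6}->{5,6}
Constraint 4 (Y < Z) on D(Y)={3,4,5} D(Z)={2,3}: Y {3,4,5}->{}; Z {2,3}->{}
So after all 4 constraints: D(Y) = {}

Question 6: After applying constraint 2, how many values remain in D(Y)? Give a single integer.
Constraint 1 (W != Z) on D(W)={3,4,5,6} D(Z)={2,3,4,5,6}: no change
Constraint 2 (Z < Y) on D(Z)={2,3,4,5,6} D(Y)={3,4,5}: Z {2,3,4,5,6}->{2,3,4}
So after constraint 2: D(Y)={3,4,5}, size = 3

Answer: 3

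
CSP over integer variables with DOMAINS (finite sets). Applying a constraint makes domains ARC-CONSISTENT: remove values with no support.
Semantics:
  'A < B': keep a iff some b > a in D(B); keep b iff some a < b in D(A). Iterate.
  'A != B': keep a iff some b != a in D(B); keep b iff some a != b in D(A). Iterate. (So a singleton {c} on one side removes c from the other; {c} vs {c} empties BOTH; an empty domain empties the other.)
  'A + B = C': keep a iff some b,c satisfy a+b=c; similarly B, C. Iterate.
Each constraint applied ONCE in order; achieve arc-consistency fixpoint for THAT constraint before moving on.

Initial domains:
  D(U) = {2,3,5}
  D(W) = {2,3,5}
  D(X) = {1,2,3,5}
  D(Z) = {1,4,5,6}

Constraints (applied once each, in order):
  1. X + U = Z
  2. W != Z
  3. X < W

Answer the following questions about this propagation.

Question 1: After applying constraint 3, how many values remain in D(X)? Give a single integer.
Constraint 1 (X + U = Z) on D(X)={1,2,3,5} D(U)={2,3,5} D(Z)={1,4,5,6}: X {1,2,3,5}->{1,2,3}; Z {1,4,5,6}->{4,5,6}
Constraint 2 (W != Z) on D(W)={2,3,5} D(Z)={4,5,6}: no change
Constraint 3 (X < W) on D(X)={1,2,3} D(W)={2,3,5}: no change
So after constraint 3: D(X)={1,2,3}, size = 3

Answer: 3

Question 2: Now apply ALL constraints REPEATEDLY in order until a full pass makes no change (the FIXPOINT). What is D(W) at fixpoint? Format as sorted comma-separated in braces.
Answer: {2,3,5}

Derivation:
pass 0 (initial): D(W)={2,3,5}
pass 1: X {1,2,3,5}->{1,2,3}; Z {1,4,5,6}->{4,5,6}
pass 2: no change
Fixpoint after 2 passes: D(W) = {2,3,5}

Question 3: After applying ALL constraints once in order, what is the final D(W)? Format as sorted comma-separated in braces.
Answer: {2,3,5}

Derivation:
Constraint 1 (X + U = Z) on D(X)={1,2,3,5} D(U)={2,3,5} D(Z)={1,4,5,6}: X {1,2,3,5}->{1,2,3}; Z {1,4,5,6}->{4,5,6}
Constraint 2 (W != Z) on D(W)={2,3,5} D(Z)={4,5,6}: no change
Constraint 3 (X < W) on D(X)={1,2,3} D(W)={2,3,5}: no change
So after all 3 constraints: D(W) = {2,3,5}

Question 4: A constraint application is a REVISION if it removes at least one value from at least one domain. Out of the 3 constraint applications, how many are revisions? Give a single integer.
Answer: 1

Derivation:
Constraint 1 (X + U = Z) on D(X)={1,2,3,5} D(U)={2,3,5} D(Z)={1,4,5,6}: X {1,2,3,5}->{1,2,3}; Z {1,4,5,6}->{4,5,6} => REVISION
Constraint 2 (W != Z) on D(W)={2,3,5} D(Z)={4,5,6}: no change => not a revision
Constraint 3 (X < W) on D(X)={1,2,3} D(W)={2,3,5}: no change => not a revision
Total revisions = 1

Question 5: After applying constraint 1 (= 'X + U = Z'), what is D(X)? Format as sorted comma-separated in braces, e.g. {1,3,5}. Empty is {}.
Answer: {1,2,3}

Derivation:
Constraint 1 (X + U = Z) on D(X)={1,2,3,5} D(U)={2,3,5} D(Z)={1,4,5,6}: X {1,2,3,5}->{1,2,3}; Z {1,4,5,6}->{4,5,6}
So after constraint 1: D(X) = {1,2,3}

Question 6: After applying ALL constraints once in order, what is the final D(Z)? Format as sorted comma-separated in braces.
Answer: {4,5,6}

Derivation:
Constraint 1 (X + U = Z) on D(X)={1,2,3,5} D(U)={2,3,5} D(Z)={1,4,5,6}: X {1,2,3,5}->{1,2,3}; Z {1,4,5,6}->{4,5,6}
Constraint 2 (W != Z) on D(W)={2,3,5} D(Z)={4,5,6}: no change
Constraint 3 (X < W) on D(X)={1,2,3} D(W)={2,3,5}: no change
So after all 3 constraints: D(Z) = {4,5,6}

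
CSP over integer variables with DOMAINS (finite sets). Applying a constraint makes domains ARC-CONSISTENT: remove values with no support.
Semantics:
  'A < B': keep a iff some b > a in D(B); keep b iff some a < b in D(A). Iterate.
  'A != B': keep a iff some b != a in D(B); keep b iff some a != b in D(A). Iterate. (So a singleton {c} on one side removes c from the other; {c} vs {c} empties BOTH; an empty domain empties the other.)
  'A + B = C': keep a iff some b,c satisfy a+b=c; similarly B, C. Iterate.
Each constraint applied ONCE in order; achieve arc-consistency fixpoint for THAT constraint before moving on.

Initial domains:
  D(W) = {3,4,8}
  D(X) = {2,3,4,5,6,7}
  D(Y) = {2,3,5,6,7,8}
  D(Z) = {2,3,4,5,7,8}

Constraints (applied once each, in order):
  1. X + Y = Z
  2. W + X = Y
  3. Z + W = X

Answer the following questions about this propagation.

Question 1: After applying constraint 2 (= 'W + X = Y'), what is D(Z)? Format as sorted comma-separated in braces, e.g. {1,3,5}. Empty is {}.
Answer: {4,5,7,8}

Derivation:
Constraint 1 (X + Y = Z) on D(X)={2,3,4,5,6,7} D(Y)={2,3,5,6,7,8} D(Z)={2,3,4,5,7,8}: X {2,3,4,5,6,7}->{2,3,4,5,6}; Y {2,3,5,6,7,8}->{2,3,5,6}; Z {2,3,4,5,7,8}->{4,5,7,8}
Constraint 2 (W + X = Y) on D(W)={3,4,8} D(X)={2,3,4,5,6} D(Y)={2,3,5,6}: W {3,4,8}->{3,4}; X {2,3,4,5,6}->{2,3}; Y {2,3,5,6}->{5,6}
So after constraint 2: D(Z) = {4,5,7,8}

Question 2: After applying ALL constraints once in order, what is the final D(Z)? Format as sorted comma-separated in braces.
Constraint 1 (X + Y = Z) on D(X)={2,3,4,5,6,7} D(Y)={2,3,5,6,7,8} D(Z)={2,3,4,5,7,8}: X {2,3,4,5,6,7}->{2,3,4,5,6}; Y {2,3,5,6,7,8}->{2,3,5,6}; Z {2,3,4,5,7,8}->{4,5,7,8}
Constraint 2 (W + X = Y) on D(W)={3,4,8} D(X)={2,3,4,5,6} D(Y)={2,3,5,6}: W {3,4,8}->{3,4}; X {2,3,4,5,6}->{2,3}; Y {2,3,5,6}->{5,6}
Constraint 3 (Z + W = X) on D(Z)={4,5,7,8} D(W)={3,4} D(X)={2,3}: Z {4,5,7,8}->{}; W {3,4}->{}; X {2,3}->{}
So after all 3 constraints: D(Z) = {}

Answer: {}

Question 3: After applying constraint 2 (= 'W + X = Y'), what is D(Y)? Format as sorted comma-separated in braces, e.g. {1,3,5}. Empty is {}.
Answer: {5,6}

Derivation:
Constraint 1 (X + Y = Z) on D(X)={2,3,4,5,6,7} D(Y)={2,3,5,6,7,8} D(Z)={2,3,4,5,7,8}: X {2,3,4,5,6,7}->{2,3,4,5,6}; Y {2,3,5,6,7,8}->{2,3,5,6}; Z {2,3,4,5,7,8}->{4,5,7,8}
Constraint 2 (W + X = Y) on D(W)={3,4,8} D(X)={2,3,4,5,6} D(Y)={2,3,5,6}: W {3,4,8}->{3,4}; X {2,3,4,5,6}->{2,3}; Y {2,3,5,6}->{5,6}
So after constraint 2: D(Y) = {5,6}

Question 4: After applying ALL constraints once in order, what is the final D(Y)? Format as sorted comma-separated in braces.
Answer: {5,6}

Derivation:
Constraint 1 (X + Y = Z) on D(X)={2,3,4,5,6,7} D(Y)={2,3,5,6,7,8} D(Z)={2,3,4,5,7,8}: X {2,3,4,5,6,7}->{2,3,4,5,6}; Y {2,3,5,6,7,8}->{2,3,5,6}; Z {2,3,4,5,7,8}->{4,5,7,8}
Constraint 2 (W + X = Y) on D(W)={3,4,8} D(X)={2,3,4,5,6} D(Y)={2,3,5,6}: W {3,4,8}->{3,4}; X {2,3,4,5,6}->{2,3}; Y {2,3,5,6}->{5,6}
Constraint 3 (Z + W = X) on D(Z)={4,5,7,8} D(W)={3,4} D(X)={2,3}: Z {4,5,7,8}->{}; W {3,4}->{}; X {2,3}->{}
So after all 3 constraints: D(Y) = {5,6}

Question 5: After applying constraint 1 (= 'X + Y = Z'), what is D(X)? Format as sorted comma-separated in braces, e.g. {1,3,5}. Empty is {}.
Answer: {2,3,4,5,6}

Derivation:
Constraint 1 (X + Y = Z) on D(X)={2,3,4,5,6,7} D(Y)={2,3,5,6,7,8} D(Z)={2,3,4,5,7,8}: X {2,3,4,5,6,7}->{2,3,4,5,6}; Y {2,3,5,6,7,8}->{2,3,5,6}; Z {2,3,4,5,7,8}->{4,5,7,8}
So after constraint 1: D(X) = {2,3,4,5,6}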